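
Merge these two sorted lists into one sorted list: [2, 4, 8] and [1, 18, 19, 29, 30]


List A: [2, 4, 8]
List B: [1, 18, 19, 29, 30]
Repeatedly compare the front elements and take the smaller:
  2 vs 1 -> take 1
  2 vs 18 -> take 2
  4 vs 18 -> take 4
  8 vs 18 -> take 8
  A is exhausted; append the rest of B: [18, 19, 29, 30]
Final answer: [1, 2, 4, 8, 18, 19, 29, 30]


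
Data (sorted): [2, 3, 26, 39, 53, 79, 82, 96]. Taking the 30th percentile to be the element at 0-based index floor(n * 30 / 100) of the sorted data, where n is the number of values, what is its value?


The dataset has n = 8 elements.
Index = floor(8 * 30 / 100) = floor(240 / 100) = floor(2.4) = 2
Counting from index 0 in the sorted data, the element at index 2 is 26.
Final answer: 26


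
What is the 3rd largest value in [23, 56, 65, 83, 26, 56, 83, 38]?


Sort descending: [83, 83, 65, 56, 56, 38, 26, 23]
The 3rd element (1-indexed) is at index 2.
Value = 65
Final answer: 65


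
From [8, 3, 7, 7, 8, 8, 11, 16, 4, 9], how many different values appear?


List all unique values:
Distinct values: [3, 4, 7, 8, 9, 11, 16]
Count = 7
Final answer: 7


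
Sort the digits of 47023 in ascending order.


The number 47023 has digits: 4, 7, 0, 2, 3
Sorted: 0, 2, 3, 4, 7
Joining the sorted digits gives the result.
Final answer: 02347


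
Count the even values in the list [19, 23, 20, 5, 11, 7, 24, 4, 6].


Check each element:
  19 is odd
  23 is odd
  20 is even
  5 is odd
  11 is odd
  7 is odd
  24 is even
  4 is even
  6 is even
Evens: [20, 24, 4, 6]
Count of evens = 4
Final answer: 4


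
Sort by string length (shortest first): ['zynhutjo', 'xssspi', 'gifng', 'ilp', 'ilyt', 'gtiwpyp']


Compute lengths:
  'zynhutjo' has length 8
  'xssspi' has length 6
  'gifng' has length 5
  'ilp' has length 3
  'ilyt' has length 4
  'gtiwpyp' has length 7
Lengths in increasing order: 3 < 4 < 5 < 6 < 7 < 8
Listing the words in that order gives the answer.
Final answer: ['ilp', 'ilyt', 'gifng', 'xssspi', 'gtiwpyp', 'zynhutjo']


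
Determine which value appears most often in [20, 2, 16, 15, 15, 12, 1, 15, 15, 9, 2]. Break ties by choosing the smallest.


Count the frequency of each value:
  1 appears 1 time(s)
  2 appears 2 time(s)
  9 appears 1 time(s)
  12 appears 1 time(s)
  15 appears 4 time(s)
  16 appears 1 time(s)
  20 appears 1 time(s)
Maximum frequency is 4.
Only 15 reaches that frequency, so it is the mode.
Final answer: 15


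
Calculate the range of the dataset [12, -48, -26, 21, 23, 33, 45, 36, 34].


Maximum value: 45
Minimum value: -48
Range = 45 - (-48) = 93
Final answer: 93


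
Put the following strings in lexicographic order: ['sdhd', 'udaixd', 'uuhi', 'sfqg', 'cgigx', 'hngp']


Compare strings character by character (the first differing letter decides):
  'cgigx' < 'hngp' since 'c' < 'h' at position 1
  'hngp' < 'sdhd' since 'h' < 's' at position 1
  'sdhd' < 'sfqg' since 'd' < 'f' at position 2
  'sfqg' < 'udaixd' since 's' < 'u' at position 1
  'udaixd' < 'uuhi' since 'd' < 'u' at position 2
Chaining these comparisons gives the alphabetical order.
Final answer: ['cgigx', 'hngp', 'sdhd', 'sfqg', 'udaixd', 'uuhi']


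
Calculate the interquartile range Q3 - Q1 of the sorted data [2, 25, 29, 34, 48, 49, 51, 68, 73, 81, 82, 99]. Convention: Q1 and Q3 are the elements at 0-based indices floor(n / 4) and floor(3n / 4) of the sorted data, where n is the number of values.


The data has n = 12 elements.
Q1 index = floor(12 / 4) = floor(3) = 3; Q3 index = floor(3 * 12 / 4) = floor(9) = 9
Q1 = element at index 3 = 34
Q3 = element at index 9 = 81
IQR = 81 - 34 = 47
Final answer: 47


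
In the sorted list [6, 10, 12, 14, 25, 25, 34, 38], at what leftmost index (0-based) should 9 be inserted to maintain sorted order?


List is sorted: [6, 10, 12, 14, 25, 25, 34, 38]
We need the leftmost position where 9 can be inserted, i.e. the first index whose element is >= 9 (or the end of the list if none is).
Binary search with low=0, high=8 (0-based indices):
  low=0, high=8, mid=4: a[4]=25 >= 9, so high = 4
  low=0, high=4, mid=2: a[2]=12 >= 9, so high = 2
  low=0, high=2, mid=1: a[1]=10 >= 9, so high = 1
  low=0, high=1, mid=0: a[0]=6 < 9, so low = 1
Now low = high = 1, so the insertion index is 1.
Final answer: 1


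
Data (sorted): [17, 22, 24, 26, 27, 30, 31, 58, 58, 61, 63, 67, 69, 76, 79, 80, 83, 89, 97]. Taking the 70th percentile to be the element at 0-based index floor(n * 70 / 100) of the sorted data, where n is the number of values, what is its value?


The dataset has n = 19 elements.
Index = floor(19 * 70 / 100) = floor(1330 / 100) = floor(13.3) = 13
Counting from index 0 in the sorted data, the element at index 13 is 76.
Final answer: 76


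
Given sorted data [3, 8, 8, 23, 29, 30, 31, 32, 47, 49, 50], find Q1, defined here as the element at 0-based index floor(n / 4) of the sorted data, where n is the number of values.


The list has n = 11 elements.
Q1 index = floor(11 / 4) = floor(2.75) = 2
Counting from index 0 in the sorted data, the element at index 2 is 8.
Final answer: 8


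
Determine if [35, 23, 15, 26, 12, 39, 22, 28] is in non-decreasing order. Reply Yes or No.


Check consecutive pairs:
  35 <= 23? False
  23 <= 15? False
  15 <= 26? True
  26 <= 12? False
  12 <= 39? True
  39 <= 22? False
  22 <= 28? True
4 consecutive pair(s) are out of order, so the list is not sorted.
Final answer: No


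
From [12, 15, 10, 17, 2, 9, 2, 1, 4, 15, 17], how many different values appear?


List all unique values:
Distinct values: [1, 2, 4, 9, 10, 12, 15, 17]
Count = 8
Final answer: 8


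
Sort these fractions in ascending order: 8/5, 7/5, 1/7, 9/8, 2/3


Convert to decimal for comparison:
  8/5 = 1.6
  7/5 = 1.4
  1/7 = 0.1429
  9/8 = 1.125
  2/3 = 0.6667
Decimals in increasing order: 0.1429 < 0.6667 < 1.125 < 1.4 < 1.6
Writing each back as its fraction gives the sorted order.
Final answer: 1/7, 2/3, 9/8, 7/5, 8/5


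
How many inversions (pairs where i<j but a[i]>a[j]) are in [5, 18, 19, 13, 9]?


For each element, count the later elements that are smaller than it:
  5 (index 0): smaller elements after it = [] -> 0
  18 (index 1): smaller elements after it = [13, 9] -> 2
  19 (index 2): smaller elements after it = [13, 9] -> 2
  13 (index 3): smaller elements after it = [9] -> 1
Total inversions = 0 + 2 + 2 + 1 = 5
Final answer: 5


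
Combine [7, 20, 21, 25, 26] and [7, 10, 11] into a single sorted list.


List A: [7, 20, 21, 25, 26]
List B: [7, 10, 11]
Repeatedly compare the front elements and take the smaller:
  7 vs 7 -> take 7
  20 vs 7 -> take 7
  20 vs 10 -> take 10
  20 vs 11 -> take 11
  B is exhausted; append the rest of A: [20, 21, 25, 26]
Final answer: [7, 7, 10, 11, 20, 21, 25, 26]


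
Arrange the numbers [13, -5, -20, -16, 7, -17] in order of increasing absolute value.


Compute absolute values:
  |13| = 13
  |-5| = 5
  |-20| = 20
  |-16| = 16
  |7| = 7
  |-17| = 17
Absolute values in increasing order: 5 < 7 < 13 < 16 < 17 < 20
Listing the original numbers in that order gives the answer.
Final answer: [-5, 7, 13, -16, -17, -20]


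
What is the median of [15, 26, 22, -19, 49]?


First, sort the list: [-19, 15, 22, 26, 49]
The list has 5 elements (odd count).
The middle index is 2 (0-based), and the element there is 22.
Final answer: 22


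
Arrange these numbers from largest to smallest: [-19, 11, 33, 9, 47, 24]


Original list: [-19, 11, 33, 9, 47, 24]
Repeatedly take the largest remaining element:
  Remaining [-19, 11, 33, 9, 47, 24] -> largest is 47
  Remaining [-19, 11, 33, 9, 24] -> largest is 33
  Remaining [-19, 11, 9, 24] -> largest is 24
  Remaining [-19, 11, 9] -> largest is 11
  Remaining [-19, 9] -> largest is 9
  Remaining [-19] -> largest is -19
Collecting the picks in order gives the descending list.
Final answer: [47, 33, 24, 11, 9, -19]


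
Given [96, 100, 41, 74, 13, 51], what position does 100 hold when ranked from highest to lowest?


Sort descending: [100, 96, 74, 51, 41, 13]
Find 100 in the sorted list.
100 is at position 1.
Final answer: 1


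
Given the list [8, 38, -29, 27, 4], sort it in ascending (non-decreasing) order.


Original list: [8, 38, -29, 27, 4]
Repeatedly take the smallest remaining element:
  Remaining [8, 38, -29, 27, 4] -> smallest is -29
  Remaining [8, 38, 27, 4] -> smallest is 4
  Remaining [8, 38, 27] -> smallest is 8
  Remaining [38, 27] -> smallest is 27
  Remaining [38] -> smallest is 38
Collecting the picks in order gives the sorted list.
Final answer: [-29, 4, 8, 27, 38]


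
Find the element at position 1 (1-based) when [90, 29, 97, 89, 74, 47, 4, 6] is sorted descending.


Sort descending: [97, 90, 89, 74, 47, 29, 6, 4]
The 1st element (1-indexed) is at index 0.
Value = 97
Final answer: 97


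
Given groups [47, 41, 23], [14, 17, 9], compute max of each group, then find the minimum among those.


Find max of each group:
  Group 1: [47, 41, 23] -> max = 47
  Group 2: [14, 17, 9] -> max = 17
Maxes: [47, 17]
Minimum of maxes = 17
Final answer: 17


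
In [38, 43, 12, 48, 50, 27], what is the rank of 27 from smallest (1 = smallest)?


Sort ascending: [12, 27, 38, 43, 48, 50]
Find 27 in the sorted list.
27 is at position 2 (1-indexed).
Final answer: 2


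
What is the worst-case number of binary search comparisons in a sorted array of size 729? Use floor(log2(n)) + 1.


Binary search halves the search space each step.
Maximum comparisons = floor(log2(729)) + 1
log2(729) = 9.5098
floor(log2(729)) = 9, so 9 + 1 = 10
Final answer: 10


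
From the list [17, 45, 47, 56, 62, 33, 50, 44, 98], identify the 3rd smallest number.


Sort ascending: [17, 33, 44, 45, 47, 50, 56, 62, 98]
The 3rd element (1-indexed) is at index 2.
Value = 44
Final answer: 44


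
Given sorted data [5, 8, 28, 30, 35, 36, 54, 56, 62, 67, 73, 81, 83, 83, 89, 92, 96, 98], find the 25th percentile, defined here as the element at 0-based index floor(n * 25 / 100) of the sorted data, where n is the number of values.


The dataset has n = 18 elements.
Index = floor(18 * 25 / 100) = floor(450 / 100) = floor(4.5) = 4
Counting from index 0 in the sorted data, the element at index 4 is 35.
Final answer: 35


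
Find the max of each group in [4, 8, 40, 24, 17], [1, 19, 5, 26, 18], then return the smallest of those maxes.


Find max of each group:
  Group 1: [4, 8, 40, 24, 17] -> max = 40
  Group 2: [1, 19, 5, 26, 18] -> max = 26
Maxes: [40, 26]
Minimum of maxes = 26
Final answer: 26


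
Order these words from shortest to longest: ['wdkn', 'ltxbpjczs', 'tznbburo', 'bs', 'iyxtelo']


Compute lengths:
  'wdkn' has length 4
  'ltxbpjczs' has length 9
  'tznbburo' has length 8
  'bs' has length 2
  'iyxtelo' has length 7
Lengths in increasing order: 2 < 4 < 7 < 8 < 9
Listing the words in that order gives the answer.
Final answer: ['bs', 'wdkn', 'iyxtelo', 'tznbburo', 'ltxbpjczs']


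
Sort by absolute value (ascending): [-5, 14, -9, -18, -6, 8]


Compute absolute values:
  |-5| = 5
  |14| = 14
  |-9| = 9
  |-18| = 18
  |-6| = 6
  |8| = 8
Absolute values in increasing order: 5 < 6 < 8 < 9 < 14 < 18
Listing the original numbers in that order gives the answer.
Final answer: [-5, -6, 8, -9, 14, -18]


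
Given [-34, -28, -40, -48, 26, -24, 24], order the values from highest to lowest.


Original list: [-34, -28, -40, -48, 26, -24, 24]
Repeatedly take the largest remaining element:
  Remaining [-34, -28, -40, -48, 26, -24, 24] -> largest is 26
  Remaining [-34, -28, -40, -48, -24, 24] -> largest is 24
  Remaining [-34, -28, -40, -48, -24] -> largest is -24
  Remaining [-34, -28, -40, -48] -> largest is -28
  Remaining [-34, -40, -48] -> largest is -34
  Remaining [-40, -48] -> largest is -40
  Remaining [-48] -> largest is -48
Collecting the picks in order gives the descending list.
Final answer: [26, 24, -24, -28, -34, -40, -48]


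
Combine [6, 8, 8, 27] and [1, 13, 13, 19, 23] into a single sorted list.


List A: [6, 8, 8, 27]
List B: [1, 13, 13, 19, 23]
Repeatedly compare the front elements and take the smaller:
  6 vs 1 -> take 1
  6 vs 13 -> take 6
  8 vs 13 -> take 8
  8 vs 13 -> take 8
  27 vs 13 -> take 13
  27 vs 13 -> take 13
  27 vs 19 -> take 19
  27 vs 23 -> take 23
  B is exhausted; append the rest of A: [27]
Final answer: [1, 6, 8, 8, 13, 13, 19, 23, 27]


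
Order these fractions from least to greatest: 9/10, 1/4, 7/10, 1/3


Convert to decimal for comparison:
  9/10 = 0.9
  1/4 = 0.25
  7/10 = 0.7
  1/3 = 0.3333
Decimals in increasing order: 0.25 < 0.3333 < 0.7 < 0.9
Writing each back as its fraction gives the sorted order.
Final answer: 1/4, 1/3, 7/10, 9/10


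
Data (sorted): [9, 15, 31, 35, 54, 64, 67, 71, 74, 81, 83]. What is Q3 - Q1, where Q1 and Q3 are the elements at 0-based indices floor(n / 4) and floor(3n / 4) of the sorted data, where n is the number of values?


The data has n = 11 elements.
Q1 index = floor(11 / 4) = floor(2.75) = 2; Q3 index = floor(3 * 11 / 4) = floor(8.25) = 8
Q1 = element at index 2 = 31
Q3 = element at index 8 = 74
IQR = 74 - 31 = 43
Final answer: 43


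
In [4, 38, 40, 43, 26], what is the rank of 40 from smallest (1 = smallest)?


Sort ascending: [4, 26, 38, 40, 43]
Find 40 in the sorted list.
40 is at position 4 (1-indexed).
Final answer: 4


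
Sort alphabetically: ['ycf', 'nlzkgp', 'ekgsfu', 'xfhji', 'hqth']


Compare strings character by character (the first differing letter decides):
  'ekgsfu' < 'hqth' since 'e' < 'h' at position 1
  'hqth' < 'nlzkgp' since 'h' < 'n' at position 1
  'nlzkgp' < 'xfhji' since 'n' < 'x' at position 1
  'xfhji' < 'ycf' since 'x' < 'y' at position 1
Chaining these comparisons gives the alphabetical order.
Final answer: ['ekgsfu', 'hqth', 'nlzkgp', 'xfhji', 'ycf']


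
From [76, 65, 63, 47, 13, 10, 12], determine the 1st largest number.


Sort descending: [76, 65, 63, 47, 13, 12, 10]
The 1st element (1-indexed) is at index 0.
Value = 76
Final answer: 76


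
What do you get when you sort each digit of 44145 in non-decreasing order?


The number 44145 has digits: 4, 4, 1, 4, 5
Sorted: 1, 4, 4, 4, 5
Joining the sorted digits gives the result.
Final answer: 14445


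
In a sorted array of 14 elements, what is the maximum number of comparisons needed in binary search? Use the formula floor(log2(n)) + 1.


Binary search halves the search space each step.
Maximum comparisons = floor(log2(14)) + 1
log2(14) = 3.8074
floor(log2(14)) = 3, so 3 + 1 = 4
Final answer: 4


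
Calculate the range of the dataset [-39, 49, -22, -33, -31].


Maximum value: 49
Minimum value: -39
Range = 49 - (-39) = 88
Final answer: 88


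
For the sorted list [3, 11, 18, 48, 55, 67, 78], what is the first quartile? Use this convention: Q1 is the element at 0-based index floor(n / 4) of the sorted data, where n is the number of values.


The list has n = 7 elements.
Q1 index = floor(7 / 4) = floor(1.75) = 1
Counting from index 0 in the sorted data, the element at index 1 is 11.
Final answer: 11


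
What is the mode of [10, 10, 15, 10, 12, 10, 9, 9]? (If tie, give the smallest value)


Count the frequency of each value:
  9 appears 2 time(s)
  10 appears 4 time(s)
  12 appears 1 time(s)
  15 appears 1 time(s)
Maximum frequency is 4.
Only 10 reaches that frequency, so it is the mode.
Final answer: 10


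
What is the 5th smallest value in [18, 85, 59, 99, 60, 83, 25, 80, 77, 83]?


Sort ascending: [18, 25, 59, 60, 77, 80, 83, 83, 85, 99]
The 5th element (1-indexed) is at index 4.
Value = 77
Final answer: 77


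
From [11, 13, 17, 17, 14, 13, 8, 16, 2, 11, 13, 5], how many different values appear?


List all unique values:
Distinct values: [2, 5, 8, 11, 13, 14, 16, 17]
Count = 8
Final answer: 8


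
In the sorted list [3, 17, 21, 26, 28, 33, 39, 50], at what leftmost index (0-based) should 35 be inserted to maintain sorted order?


List is sorted: [3, 17, 21, 26, 28, 33, 39, 50]
We need the leftmost position where 35 can be inserted, i.e. the first index whose element is >= 35 (or the end of the list if none is).
Binary search with low=0, high=8 (0-based indices):
  low=0, high=8, mid=4: a[4]=28 < 35, so low = 5
  low=5, high=8, mid=6: a[6]=39 >= 35, so high = 6
  low=5, high=6, mid=5: a[5]=33 < 35, so low = 6
Now low = high = 6, so the insertion index is 6.
Final answer: 6


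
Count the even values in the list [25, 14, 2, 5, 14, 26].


Check each element:
  25 is odd
  14 is even
  2 is even
  5 is odd
  14 is even
  26 is even
Evens: [14, 2, 14, 26]
Count of evens = 4
Final answer: 4


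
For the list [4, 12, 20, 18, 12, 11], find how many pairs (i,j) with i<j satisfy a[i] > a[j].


For each element, count the later elements that are smaller than it:
  4 (index 0): smaller elements after it = [] -> 0
  12 (index 1): smaller elements after it = [11] -> 1
  20 (index 2): smaller elements after it = [18, 12, 11] -> 3
  18 (index 3): smaller elements after it = [12, 11] -> 2
  12 (index 4): smaller elements after it = [11] -> 1
Total inversions = 0 + 1 + 3 + 2 + 1 = 7
Final answer: 7


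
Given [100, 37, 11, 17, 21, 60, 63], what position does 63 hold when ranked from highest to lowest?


Sort descending: [100, 63, 60, 37, 21, 17, 11]
Find 63 in the sorted list.
63 is at position 2.
Final answer: 2


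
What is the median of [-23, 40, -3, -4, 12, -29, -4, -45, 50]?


First, sort the list: [-45, -29, -23, -4, -4, -3, 12, 40, 50]
The list has 9 elements (odd count).
The middle index is 4 (0-based), and the element there is -4.
Final answer: -4


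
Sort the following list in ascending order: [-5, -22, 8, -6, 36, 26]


Original list: [-5, -22, 8, -6, 36, 26]
Repeatedly take the smallest remaining element:
  Remaining [-5, -22, 8, -6, 36, 26] -> smallest is -22
  Remaining [-5, 8, -6, 36, 26] -> smallest is -6
  Remaining [-5, 8, 36, 26] -> smallest is -5
  Remaining [8, 36, 26] -> smallest is 8
  Remaining [36, 26] -> smallest is 26
  Remaining [36] -> smallest is 36
Collecting the picks in order gives the sorted list.
Final answer: [-22, -6, -5, 8, 26, 36]


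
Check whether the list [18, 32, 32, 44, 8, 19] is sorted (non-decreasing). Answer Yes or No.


Check consecutive pairs:
  18 <= 32? True
  32 <= 32? True
  32 <= 44? True
  44 <= 8? False
  8 <= 19? True
1 consecutive pair(s) are out of order, so the list is not sorted.
Final answer: No


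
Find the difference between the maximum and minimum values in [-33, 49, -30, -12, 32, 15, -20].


Maximum value: 49
Minimum value: -33
Range = 49 - (-33) = 82
Final answer: 82


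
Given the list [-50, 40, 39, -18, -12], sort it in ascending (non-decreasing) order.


Original list: [-50, 40, 39, -18, -12]
Repeatedly take the smallest remaining element:
  Remaining [-50, 40, 39, -18, -12] -> smallest is -50
  Remaining [40, 39, -18, -12] -> smallest is -18
  Remaining [40, 39, -12] -> smallest is -12
  Remaining [40, 39] -> smallest is 39
  Remaining [40] -> smallest is 40
Collecting the picks in order gives the sorted list.
Final answer: [-50, -18, -12, 39, 40]


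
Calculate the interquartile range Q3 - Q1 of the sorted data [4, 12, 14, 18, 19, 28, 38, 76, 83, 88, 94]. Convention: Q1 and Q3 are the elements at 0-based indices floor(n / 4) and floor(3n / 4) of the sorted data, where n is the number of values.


The data has n = 11 elements.
Q1 index = floor(11 / 4) = floor(2.75) = 2; Q3 index = floor(3 * 11 / 4) = floor(8.25) = 8
Q1 = element at index 2 = 14
Q3 = element at index 8 = 83
IQR = 83 - 14 = 69
Final answer: 69


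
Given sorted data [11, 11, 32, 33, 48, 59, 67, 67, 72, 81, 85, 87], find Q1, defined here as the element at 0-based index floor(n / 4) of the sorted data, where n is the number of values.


The list has n = 12 elements.
Q1 index = floor(12 / 4) = floor(3) = 3
Counting from index 0 in the sorted data, the element at index 3 is 33.
Final answer: 33


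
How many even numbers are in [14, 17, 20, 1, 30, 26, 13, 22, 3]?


Check each element:
  14 is even
  17 is odd
  20 is even
  1 is odd
  30 is even
  26 is even
  13 is odd
  22 is even
  3 is odd
Evens: [14, 20, 30, 26, 22]
Count of evens = 5
Final answer: 5


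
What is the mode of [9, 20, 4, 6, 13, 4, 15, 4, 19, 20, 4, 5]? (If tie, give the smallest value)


Count the frequency of each value:
  4 appears 4 time(s)
  5 appears 1 time(s)
  6 appears 1 time(s)
  9 appears 1 time(s)
  13 appears 1 time(s)
  15 appears 1 time(s)
  19 appears 1 time(s)
  20 appears 2 time(s)
Maximum frequency is 4.
Only 4 reaches that frequency, so it is the mode.
Final answer: 4


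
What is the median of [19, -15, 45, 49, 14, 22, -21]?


First, sort the list: [-21, -15, 14, 19, 22, 45, 49]
The list has 7 elements (odd count).
The middle index is 3 (0-based), and the element there is 19.
Final answer: 19


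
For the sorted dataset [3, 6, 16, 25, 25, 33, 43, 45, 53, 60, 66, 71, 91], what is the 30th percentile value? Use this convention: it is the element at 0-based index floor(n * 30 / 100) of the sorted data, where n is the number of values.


The dataset has n = 13 elements.
Index = floor(13 * 30 / 100) = floor(390 / 100) = floor(3.9) = 3
Counting from index 0 in the sorted data, the element at index 3 is 25.
Final answer: 25


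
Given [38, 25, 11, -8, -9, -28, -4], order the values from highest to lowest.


Original list: [38, 25, 11, -8, -9, -28, -4]
Repeatedly take the largest remaining element:
  Remaining [38, 25, 11, -8, -9, -28, -4] -> largest is 38
  Remaining [25, 11, -8, -9, -28, -4] -> largest is 25
  Remaining [11, -8, -9, -28, -4] -> largest is 11
  Remaining [-8, -9, -28, -4] -> largest is -4
  Remaining [-8, -9, -28] -> largest is -8
  Remaining [-9, -28] -> largest is -9
  Remaining [-28] -> largest is -28
Collecting the picks in order gives the descending list.
Final answer: [38, 25, 11, -4, -8, -9, -28]


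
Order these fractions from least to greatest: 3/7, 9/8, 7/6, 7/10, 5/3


Convert to decimal for comparison:
  3/7 = 0.4286
  9/8 = 1.125
  7/6 = 1.1667
  7/10 = 0.7
  5/3 = 1.6667
Decimals in increasing order: 0.4286 < 0.7 < 1.125 < 1.1667 < 1.6667
Writing each back as its fraction gives the sorted order.
Final answer: 3/7, 7/10, 9/8, 7/6, 5/3


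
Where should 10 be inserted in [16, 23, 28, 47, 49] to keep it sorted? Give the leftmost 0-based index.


List is sorted: [16, 23, 28, 47, 49]
We need the leftmost position where 10 can be inserted, i.e. the first index whose element is >= 10 (or the end of the list if none is).
Binary search with low=0, high=5 (0-based indices):
  low=0, high=5, mid=2: a[2]=28 >= 10, so high = 2
  low=0, high=2, mid=1: a[1]=23 >= 10, so high = 1
  low=0, high=1, mid=0: a[0]=16 >= 10, so high = 0
Now low = high = 0, so the insertion index is 0.
Final answer: 0


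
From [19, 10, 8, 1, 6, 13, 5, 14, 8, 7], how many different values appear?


List all unique values:
Distinct values: [1, 5, 6, 7, 8, 10, 13, 14, 19]
Count = 9
Final answer: 9


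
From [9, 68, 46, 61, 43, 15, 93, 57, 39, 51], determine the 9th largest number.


Sort descending: [93, 68, 61, 57, 51, 46, 43, 39, 15, 9]
The 9th element (1-indexed) is at index 8.
Value = 15
Final answer: 15


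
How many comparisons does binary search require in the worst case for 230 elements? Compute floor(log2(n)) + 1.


Binary search halves the search space each step.
Maximum comparisons = floor(log2(230)) + 1
log2(230) = 7.8455
floor(log2(230)) = 7, so 7 + 1 = 8
Final answer: 8


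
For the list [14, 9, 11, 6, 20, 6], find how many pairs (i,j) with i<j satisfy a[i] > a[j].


For each element, count the later elements that are smaller than it:
  14 (index 0): smaller elements after it = [9, 11, 6, 6] -> 4
  9 (index 1): smaller elements after it = [6, 6] -> 2
  11 (index 2): smaller elements after it = [6, 6] -> 2
  6 (index 3): smaller elements after it = [] -> 0
  20 (index 4): smaller elements after it = [6] -> 1
Total inversions = 4 + 2 + 2 + 0 + 1 = 9
Final answer: 9


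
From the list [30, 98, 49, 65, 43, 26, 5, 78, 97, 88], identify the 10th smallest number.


Sort ascending: [5, 26, 30, 43, 49, 65, 78, 88, 97, 98]
The 10th element (1-indexed) is at index 9.
Value = 98
Final answer: 98


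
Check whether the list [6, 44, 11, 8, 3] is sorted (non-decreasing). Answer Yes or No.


Check consecutive pairs:
  6 <= 44? True
  44 <= 11? False
  11 <= 8? False
  8 <= 3? False
3 consecutive pair(s) are out of order, so the list is not sorted.
Final answer: No


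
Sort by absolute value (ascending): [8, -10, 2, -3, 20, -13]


Compute absolute values:
  |8| = 8
  |-10| = 10
  |2| = 2
  |-3| = 3
  |20| = 20
  |-13| = 13
Absolute values in increasing order: 2 < 3 < 8 < 10 < 13 < 20
Listing the original numbers in that order gives the answer.
Final answer: [2, -3, 8, -10, -13, 20]


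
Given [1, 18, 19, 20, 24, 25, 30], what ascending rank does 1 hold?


Sort ascending: [1, 18, 19, 20, 24, 25, 30]
Find 1 in the sorted list.
1 is at position 1 (1-indexed).
Final answer: 1


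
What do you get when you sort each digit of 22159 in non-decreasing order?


The number 22159 has digits: 2, 2, 1, 5, 9
Sorted: 1, 2, 2, 5, 9
Joining the sorted digits gives the result.
Final answer: 12259


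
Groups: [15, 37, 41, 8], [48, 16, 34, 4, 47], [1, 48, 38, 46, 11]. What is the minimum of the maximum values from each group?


Find max of each group:
  Group 1: [15, 37, 41, 8] -> max = 41
  Group 2: [48, 16, 34, 4, 47] -> max = 48
  Group 3: [1, 48, 38, 46, 11] -> max = 48
Maxes: [41, 48, 48]
Minimum of maxes = 41
Final answer: 41


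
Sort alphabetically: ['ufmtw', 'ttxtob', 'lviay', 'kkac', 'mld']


Compare strings character by character (the first differing letter decides):
  'kkac' < 'lviay' since 'k' < 'l' at position 1
  'lviay' < 'mld' since 'l' < 'm' at position 1
  'mld' < 'ttxtob' since 'm' < 't' at position 1
  'ttxtob' < 'ufmtw' since 't' < 'u' at position 1
Chaining these comparisons gives the alphabetical order.
Final answer: ['kkac', 'lviay', 'mld', 'ttxtob', 'ufmtw']


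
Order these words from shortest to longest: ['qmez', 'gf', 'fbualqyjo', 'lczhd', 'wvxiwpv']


Compute lengths:
  'qmez' has length 4
  'gf' has length 2
  'fbualqyjo' has length 9
  'lczhd' has length 5
  'wvxiwpv' has length 7
Lengths in increasing order: 2 < 4 < 5 < 7 < 9
Listing the words in that order gives the answer.
Final answer: ['gf', 'qmez', 'lczhd', 'wvxiwpv', 'fbualqyjo']


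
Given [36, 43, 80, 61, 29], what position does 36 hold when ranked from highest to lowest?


Sort descending: [80, 61, 43, 36, 29]
Find 36 in the sorted list.
36 is at position 4.
Final answer: 4


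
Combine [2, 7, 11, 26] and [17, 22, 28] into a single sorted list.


List A: [2, 7, 11, 26]
List B: [17, 22, 28]
Repeatedly compare the front elements and take the smaller:
  2 vs 17 -> take 2
  7 vs 17 -> take 7
  11 vs 17 -> take 11
  26 vs 17 -> take 17
  26 vs 22 -> take 22
  26 vs 28 -> take 26
  A is exhausted; append the rest of B: [28]
Final answer: [2, 7, 11, 17, 22, 26, 28]


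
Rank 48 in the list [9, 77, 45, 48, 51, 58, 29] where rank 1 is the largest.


Sort descending: [77, 58, 51, 48, 45, 29, 9]
Find 48 in the sorted list.
48 is at position 4.
Final answer: 4


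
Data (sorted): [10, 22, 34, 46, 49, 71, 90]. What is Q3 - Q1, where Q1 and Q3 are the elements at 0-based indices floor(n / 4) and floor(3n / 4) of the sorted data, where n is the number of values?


The data has n = 7 elements.
Q1 index = floor(7 / 4) = floor(1.75) = 1; Q3 index = floor(3 * 7 / 4) = floor(5.25) = 5
Q1 = element at index 1 = 22
Q3 = element at index 5 = 71
IQR = 71 - 22 = 49
Final answer: 49


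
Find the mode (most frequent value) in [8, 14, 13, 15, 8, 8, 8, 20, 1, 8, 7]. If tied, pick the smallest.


Count the frequency of each value:
  1 appears 1 time(s)
  7 appears 1 time(s)
  8 appears 5 time(s)
  13 appears 1 time(s)
  14 appears 1 time(s)
  15 appears 1 time(s)
  20 appears 1 time(s)
Maximum frequency is 5.
Only 8 reaches that frequency, so it is the mode.
Final answer: 8


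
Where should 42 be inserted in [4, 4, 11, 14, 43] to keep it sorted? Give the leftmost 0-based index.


List is sorted: [4, 4, 11, 14, 43]
We need the leftmost position where 42 can be inserted, i.e. the first index whose element is >= 42 (or the end of the list if none is).
Binary search with low=0, high=5 (0-based indices):
  low=0, high=5, mid=2: a[2]=11 < 42, so low = 3
  low=3, high=5, mid=4: a[4]=43 >= 42, so high = 4
  low=3, high=4, mid=3: a[3]=14 < 42, so low = 4
Now low = high = 4, so the insertion index is 4.
Final answer: 4


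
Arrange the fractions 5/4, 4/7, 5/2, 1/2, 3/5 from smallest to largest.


Convert to decimal for comparison:
  5/4 = 1.25
  4/7 = 0.5714
  5/2 = 2.5
  1/2 = 0.5
  3/5 = 0.6
Decimals in increasing order: 0.5 < 0.5714 < 0.6 < 1.25 < 2.5
Writing each back as its fraction gives the sorted order.
Final answer: 1/2, 4/7, 3/5, 5/4, 5/2


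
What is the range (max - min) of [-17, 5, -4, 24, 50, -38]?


Maximum value: 50
Minimum value: -38
Range = 50 - (-38) = 88
Final answer: 88


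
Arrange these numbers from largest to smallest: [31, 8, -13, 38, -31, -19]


Original list: [31, 8, -13, 38, -31, -19]
Repeatedly take the largest remaining element:
  Remaining [31, 8, -13, 38, -31, -19] -> largest is 38
  Remaining [31, 8, -13, -31, -19] -> largest is 31
  Remaining [8, -13, -31, -19] -> largest is 8
  Remaining [-13, -31, -19] -> largest is -13
  Remaining [-31, -19] -> largest is -19
  Remaining [-31] -> largest is -31
Collecting the picks in order gives the descending list.
Final answer: [38, 31, 8, -13, -19, -31]


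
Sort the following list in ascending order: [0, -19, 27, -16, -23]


Original list: [0, -19, 27, -16, -23]
Repeatedly take the smallest remaining element:
  Remaining [0, -19, 27, -16, -23] -> smallest is -23
  Remaining [0, -19, 27, -16] -> smallest is -19
  Remaining [0, 27, -16] -> smallest is -16
  Remaining [0, 27] -> smallest is 0
  Remaining [27] -> smallest is 27
Collecting the picks in order gives the sorted list.
Final answer: [-23, -19, -16, 0, 27]


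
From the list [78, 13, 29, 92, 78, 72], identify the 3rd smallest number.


Sort ascending: [13, 29, 72, 78, 78, 92]
The 3rd element (1-indexed) is at index 2.
Value = 72
Final answer: 72


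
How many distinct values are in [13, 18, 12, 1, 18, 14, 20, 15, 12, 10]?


List all unique values:
Distinct values: [1, 10, 12, 13, 14, 15, 18, 20]
Count = 8
Final answer: 8


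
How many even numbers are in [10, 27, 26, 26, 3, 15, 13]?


Check each element:
  10 is even
  27 is odd
  26 is even
  26 is even
  3 is odd
  15 is odd
  13 is odd
Evens: [10, 26, 26]
Count of evens = 3
Final answer: 3


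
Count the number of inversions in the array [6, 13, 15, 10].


For each element, count the later elements that are smaller than it:
  6 (index 0): smaller elements after it = [] -> 0
  13 (index 1): smaller elements after it = [10] -> 1
  15 (index 2): smaller elements after it = [10] -> 1
Total inversions = 0 + 1 + 1 = 2
Final answer: 2


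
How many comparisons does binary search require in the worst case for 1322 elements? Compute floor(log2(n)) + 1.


Binary search halves the search space each step.
Maximum comparisons = floor(log2(1322)) + 1
log2(1322) = 10.3685
floor(log2(1322)) = 10, so 10 + 1 = 11
Final answer: 11


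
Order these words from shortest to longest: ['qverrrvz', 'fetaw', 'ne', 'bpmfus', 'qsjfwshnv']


Compute lengths:
  'qverrrvz' has length 8
  'fetaw' has length 5
  'ne' has length 2
  'bpmfus' has length 6
  'qsjfwshnv' has length 9
Lengths in increasing order: 2 < 5 < 6 < 8 < 9
Listing the words in that order gives the answer.
Final answer: ['ne', 'fetaw', 'bpmfus', 'qverrrvz', 'qsjfwshnv']


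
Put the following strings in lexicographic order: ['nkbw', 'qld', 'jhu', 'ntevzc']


Compare strings character by character (the first differing letter decides):
  'jhu' < 'nkbw' since 'j' < 'n' at position 1
  'nkbw' < 'ntevzc' since 'k' < 't' at position 2
  'ntevzc' < 'qld' since 'n' < 'q' at position 1
Chaining these comparisons gives the alphabetical order.
Final answer: ['jhu', 'nkbw', 'ntevzc', 'qld']


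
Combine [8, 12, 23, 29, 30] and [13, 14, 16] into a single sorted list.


List A: [8, 12, 23, 29, 30]
List B: [13, 14, 16]
Repeatedly compare the front elements and take the smaller:
  8 vs 13 -> take 8
  12 vs 13 -> take 12
  23 vs 13 -> take 13
  23 vs 14 -> take 14
  23 vs 16 -> take 16
  B is exhausted; append the rest of A: [23, 29, 30]
Final answer: [8, 12, 13, 14, 16, 23, 29, 30]


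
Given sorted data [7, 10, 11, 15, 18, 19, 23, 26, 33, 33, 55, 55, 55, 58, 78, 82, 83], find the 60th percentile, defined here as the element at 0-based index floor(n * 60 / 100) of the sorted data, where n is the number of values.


The dataset has n = 17 elements.
Index = floor(17 * 60 / 100) = floor(1020 / 100) = floor(10.2) = 10
Counting from index 0 in the sorted data, the element at index 10 is 55.
Final answer: 55


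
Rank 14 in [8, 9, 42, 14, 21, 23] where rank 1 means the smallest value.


Sort ascending: [8, 9, 14, 21, 23, 42]
Find 14 in the sorted list.
14 is at position 3 (1-indexed).
Final answer: 3


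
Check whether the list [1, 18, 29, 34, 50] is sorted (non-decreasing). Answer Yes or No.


Check consecutive pairs:
  1 <= 18? True
  18 <= 29? True
  29 <= 34? True
  34 <= 50? True
Every consecutive pair is in order, so the list is non-decreasing.
Final answer: Yes


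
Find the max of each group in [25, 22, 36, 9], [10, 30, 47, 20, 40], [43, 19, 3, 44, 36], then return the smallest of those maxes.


Find max of each group:
  Group 1: [25, 22, 36, 9] -> max = 36
  Group 2: [10, 30, 47, 20, 40] -> max = 47
  Group 3: [43, 19, 3, 44, 36] -> max = 44
Maxes: [36, 47, 44]
Minimum of maxes = 36
Final answer: 36


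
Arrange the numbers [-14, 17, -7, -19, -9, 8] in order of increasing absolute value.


Compute absolute values:
  |-14| = 14
  |17| = 17
  |-7| = 7
  |-19| = 19
  |-9| = 9
  |8| = 8
Absolute values in increasing order: 7 < 8 < 9 < 14 < 17 < 19
Listing the original numbers in that order gives the answer.
Final answer: [-7, 8, -9, -14, 17, -19]


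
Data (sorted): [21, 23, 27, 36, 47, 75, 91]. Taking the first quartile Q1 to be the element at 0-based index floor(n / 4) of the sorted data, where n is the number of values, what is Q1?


The list has n = 7 elements.
Q1 index = floor(7 / 4) = floor(1.75) = 1
Counting from index 0 in the sorted data, the element at index 1 is 23.
Final answer: 23


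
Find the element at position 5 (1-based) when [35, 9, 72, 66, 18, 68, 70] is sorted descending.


Sort descending: [72, 70, 68, 66, 35, 18, 9]
The 5th element (1-indexed) is at index 4.
Value = 35
Final answer: 35


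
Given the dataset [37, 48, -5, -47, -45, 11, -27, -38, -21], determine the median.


First, sort the list: [-47, -45, -38, -27, -21, -5, 11, 37, 48]
The list has 9 elements (odd count).
The middle index is 4 (0-based), and the element there is -21.
Final answer: -21


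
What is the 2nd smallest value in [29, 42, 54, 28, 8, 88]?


Sort ascending: [8, 28, 29, 42, 54, 88]
The 2nd element (1-indexed) is at index 1.
Value = 28
Final answer: 28


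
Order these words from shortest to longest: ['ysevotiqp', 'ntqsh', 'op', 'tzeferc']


Compute lengths:
  'ysevotiqp' has length 9
  'ntqsh' has length 5
  'op' has length 2
  'tzeferc' has length 7
Lengths in increasing order: 2 < 5 < 7 < 9
Listing the words in that order gives the answer.
Final answer: ['op', 'ntqsh', 'tzeferc', 'ysevotiqp']


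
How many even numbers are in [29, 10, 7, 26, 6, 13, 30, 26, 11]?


Check each element:
  29 is odd
  10 is even
  7 is odd
  26 is even
  6 is even
  13 is odd
  30 is even
  26 is even
  11 is odd
Evens: [10, 26, 6, 30, 26]
Count of evens = 5
Final answer: 5


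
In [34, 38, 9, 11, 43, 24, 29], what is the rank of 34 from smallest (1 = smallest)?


Sort ascending: [9, 11, 24, 29, 34, 38, 43]
Find 34 in the sorted list.
34 is at position 5 (1-indexed).
Final answer: 5


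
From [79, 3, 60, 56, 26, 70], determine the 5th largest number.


Sort descending: [79, 70, 60, 56, 26, 3]
The 5th element (1-indexed) is at index 4.
Value = 26
Final answer: 26


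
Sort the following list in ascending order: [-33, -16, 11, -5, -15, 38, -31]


Original list: [-33, -16, 11, -5, -15, 38, -31]
Repeatedly take the smallest remaining element:
  Remaining [-33, -16, 11, -5, -15, 38, -31] -> smallest is -33
  Remaining [-16, 11, -5, -15, 38, -31] -> smallest is -31
  Remaining [-16, 11, -5, -15, 38] -> smallest is -16
  Remaining [11, -5, -15, 38] -> smallest is -15
  Remaining [11, -5, 38] -> smallest is -5
  Remaining [11, 38] -> smallest is 11
  Remaining [38] -> smallest is 38
Collecting the picks in order gives the sorted list.
Final answer: [-33, -31, -16, -15, -5, 11, 38]


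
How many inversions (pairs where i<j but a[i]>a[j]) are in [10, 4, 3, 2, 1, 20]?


For each element, count the later elements that are smaller than it:
  10 (index 0): smaller elements after it = [4, 3, 2, 1] -> 4
  4 (index 1): smaller elements after it = [3, 2, 1] -> 3
  3 (index 2): smaller elements after it = [2, 1] -> 2
  2 (index 3): smaller elements after it = [1] -> 1
  1 (index 4): smaller elements after it = [] -> 0
Total inversions = 4 + 3 + 2 + 1 + 0 = 10
Final answer: 10


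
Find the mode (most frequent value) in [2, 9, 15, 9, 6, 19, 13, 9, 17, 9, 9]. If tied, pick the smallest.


Count the frequency of each value:
  2 appears 1 time(s)
  6 appears 1 time(s)
  9 appears 5 time(s)
  13 appears 1 time(s)
  15 appears 1 time(s)
  17 appears 1 time(s)
  19 appears 1 time(s)
Maximum frequency is 5.
Only 9 reaches that frequency, so it is the mode.
Final answer: 9


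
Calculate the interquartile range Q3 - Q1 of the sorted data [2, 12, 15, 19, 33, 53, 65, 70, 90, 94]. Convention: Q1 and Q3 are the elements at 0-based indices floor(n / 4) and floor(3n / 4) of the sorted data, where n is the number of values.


The data has n = 10 elements.
Q1 index = floor(10 / 4) = floor(2.5) = 2; Q3 index = floor(3 * 10 / 4) = floor(7.5) = 7
Q1 = element at index 2 = 15
Q3 = element at index 7 = 70
IQR = 70 - 15 = 55
Final answer: 55


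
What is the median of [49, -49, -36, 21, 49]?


First, sort the list: [-49, -36, 21, 49, 49]
The list has 5 elements (odd count).
The middle index is 2 (0-based), and the element there is 21.
Final answer: 21


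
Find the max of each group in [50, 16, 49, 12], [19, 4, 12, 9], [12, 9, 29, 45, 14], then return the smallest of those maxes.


Find max of each group:
  Group 1: [50, 16, 49, 12] -> max = 50
  Group 2: [19, 4, 12, 9] -> max = 19
  Group 3: [12, 9, 29, 45, 14] -> max = 45
Maxes: [50, 19, 45]
Minimum of maxes = 19
Final answer: 19


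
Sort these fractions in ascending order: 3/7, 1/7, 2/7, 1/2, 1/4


Convert to decimal for comparison:
  3/7 = 0.4286
  1/7 = 0.1429
  2/7 = 0.2857
  1/2 = 0.5
  1/4 = 0.25
Decimals in increasing order: 0.1429 < 0.25 < 0.2857 < 0.4286 < 0.5
Writing each back as its fraction gives the sorted order.
Final answer: 1/7, 1/4, 2/7, 3/7, 1/2


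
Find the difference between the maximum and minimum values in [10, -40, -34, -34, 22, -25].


Maximum value: 22
Minimum value: -40
Range = 22 - (-40) = 62
Final answer: 62


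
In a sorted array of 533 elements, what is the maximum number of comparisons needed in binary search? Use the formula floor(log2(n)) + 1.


Binary search halves the search space each step.
Maximum comparisons = floor(log2(533)) + 1
log2(533) = 9.058
floor(log2(533)) = 9, so 9 + 1 = 10
Final answer: 10


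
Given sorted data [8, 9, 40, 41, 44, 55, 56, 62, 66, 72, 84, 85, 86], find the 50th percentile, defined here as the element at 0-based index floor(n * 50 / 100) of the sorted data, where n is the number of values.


The dataset has n = 13 elements.
Index = floor(13 * 50 / 100) = floor(650 / 100) = floor(6.5) = 6
Counting from index 0 in the sorted data, the element at index 6 is 56.
Final answer: 56
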